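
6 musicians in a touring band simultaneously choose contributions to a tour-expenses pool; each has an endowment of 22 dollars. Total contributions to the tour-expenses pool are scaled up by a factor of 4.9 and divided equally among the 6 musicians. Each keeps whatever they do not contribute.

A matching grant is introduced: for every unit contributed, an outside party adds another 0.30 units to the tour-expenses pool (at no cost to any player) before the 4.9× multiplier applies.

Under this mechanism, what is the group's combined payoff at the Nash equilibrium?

With the mechanism, a contributed unit returns 4.9 × 1.30 / 6 = 1.0617 per unit of net cost to the contributor — now above 1 — so contributing fully is weakly dominant for every player.
So the Nash equilibrium is full contribution by all 6; the group earns 4.9 × 1.30 × 132 = 840.84.

840.84 dollars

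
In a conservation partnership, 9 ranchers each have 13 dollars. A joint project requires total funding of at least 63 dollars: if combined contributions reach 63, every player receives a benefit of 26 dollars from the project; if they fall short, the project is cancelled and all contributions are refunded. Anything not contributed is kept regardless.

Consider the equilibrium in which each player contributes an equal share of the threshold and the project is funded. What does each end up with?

Equal share of the threshold: 63/9 = 7.
At this profile no one gains by cutting their contribution: any cut drops the total below 63, the project is cancelled, contributions are refunded, and the deviator ends with 13, which is less than 13 − 7 + 26 = 32. Contributing more than 7 just wastes the excess. So contributing exactly 7 is a best response.
Each player's payoff: 13 − 7 + 26 = 32.

32 dollars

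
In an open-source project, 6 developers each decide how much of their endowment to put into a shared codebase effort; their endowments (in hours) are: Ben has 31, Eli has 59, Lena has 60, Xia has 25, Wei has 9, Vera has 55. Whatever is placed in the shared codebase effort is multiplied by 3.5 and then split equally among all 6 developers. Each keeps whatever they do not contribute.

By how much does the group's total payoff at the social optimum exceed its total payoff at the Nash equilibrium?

597.50 hours

The private return per contributed unit is 3.5/6 = 0.5833 < 1 for every player regardless of endowment, so the Nash equilibrium is zero contribution and the group total is Σ E_j = 31 + 59 + 60 + 25 + 9 + 55 = 239.
Each contributed unit returns 3.500 to the group, so the social optimum is full contribution by everyone: group total = 3.500 × 239 = 836.50.
Efficiency loss = (3.500 − 1) × 239 = 597.50.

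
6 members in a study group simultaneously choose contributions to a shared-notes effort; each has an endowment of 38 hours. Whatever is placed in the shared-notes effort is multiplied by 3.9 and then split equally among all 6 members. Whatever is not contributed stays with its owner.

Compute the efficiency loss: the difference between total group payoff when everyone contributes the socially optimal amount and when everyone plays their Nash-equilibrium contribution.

Each contributed unit returns 3.9/6 = 0.6500 to its contributor — below 1 — so contributing 0 is dominant for every player. At the Nash equilibrium everyone keeps their 38, and the group total is 6 × 38 = 228.
Each contributed unit returns 3.900 to the group as a whole (0.6500 to each of 6 players), which exceeds 1, so the social optimum is full contribution: group total = 3.900 × 228 = 889.20.
Efficiency loss = 889.20 − 228 = 661.20.

661.20 hours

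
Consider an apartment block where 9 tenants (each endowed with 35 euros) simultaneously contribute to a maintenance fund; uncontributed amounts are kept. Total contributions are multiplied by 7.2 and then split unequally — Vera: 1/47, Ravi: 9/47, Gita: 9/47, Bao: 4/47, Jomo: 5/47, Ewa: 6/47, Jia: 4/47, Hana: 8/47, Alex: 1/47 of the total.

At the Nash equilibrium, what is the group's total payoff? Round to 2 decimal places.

Player j's private return per contributed unit is 7.2 × (j's share). Contributing is weakly dominant for j when that share is at least 1/7.2 = 0.1389, and contributing 0 is dominant otherwise.
Ravi, Gita and Hana are above the threshold, contributing 35 each; the remaining 6 contribute 0. Total contributed: 105.
The maintenance fund pays out 7.2 × 105 = 756.00 in total (split across the unequal shares, but the aggregate is all that matters for the group sum).
The 6 free-riders keep 35 each, adding 210. Group total = 210 + 756.00 = 966.00.

966.00 euros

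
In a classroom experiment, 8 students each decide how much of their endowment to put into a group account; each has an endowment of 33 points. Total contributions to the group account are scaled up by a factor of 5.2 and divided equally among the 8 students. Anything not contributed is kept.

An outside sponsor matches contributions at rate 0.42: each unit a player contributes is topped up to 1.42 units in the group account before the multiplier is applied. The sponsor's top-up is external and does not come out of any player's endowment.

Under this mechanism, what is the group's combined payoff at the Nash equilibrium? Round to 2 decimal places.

264.00 points

Even with the mechanism, each unit contributed returns only 5.2 × 1.42 / 8 = 0.9230 per unit of net cost, so contributing nothing is still dominant.
Everyone keeps their endowment and the group total is 8 × 33 = 264.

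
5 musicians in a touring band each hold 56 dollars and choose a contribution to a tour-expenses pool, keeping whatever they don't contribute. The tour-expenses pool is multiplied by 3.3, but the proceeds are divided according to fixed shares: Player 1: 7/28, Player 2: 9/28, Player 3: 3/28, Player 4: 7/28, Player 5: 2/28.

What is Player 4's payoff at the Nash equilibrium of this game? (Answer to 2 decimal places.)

102.20 dollars

A player with share s gets back 3.3·s per unit contributed, so full contribution is dominant for anyone with s > 1/3.3 = 0.3030 and zero contribution is dominant for anyone below.
Only Player 2 (9/28) clears that bar, contributing 56; the remaining 4 contribute 0. Total contributed: 56.
Player 4 keeps 56 and receives 3.3 × 56 × 7/28 = 46.20 from the tour-expenses pool, for a payoff of 102.20.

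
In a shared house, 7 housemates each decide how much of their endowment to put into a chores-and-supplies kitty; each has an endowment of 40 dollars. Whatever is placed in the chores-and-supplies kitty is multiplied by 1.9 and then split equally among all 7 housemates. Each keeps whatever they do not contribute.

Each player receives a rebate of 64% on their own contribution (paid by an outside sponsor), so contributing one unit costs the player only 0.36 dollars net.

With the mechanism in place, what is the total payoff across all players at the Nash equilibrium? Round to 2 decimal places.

280.00 dollars

The effective private return is (1.9/7) / 0.36 = 0.7540, which is still under 1, so the mechanism doesn't change anyone's dominant strategy: zero contribution.
Everyone keeps their endowment and the group total is 7 × 40 = 280.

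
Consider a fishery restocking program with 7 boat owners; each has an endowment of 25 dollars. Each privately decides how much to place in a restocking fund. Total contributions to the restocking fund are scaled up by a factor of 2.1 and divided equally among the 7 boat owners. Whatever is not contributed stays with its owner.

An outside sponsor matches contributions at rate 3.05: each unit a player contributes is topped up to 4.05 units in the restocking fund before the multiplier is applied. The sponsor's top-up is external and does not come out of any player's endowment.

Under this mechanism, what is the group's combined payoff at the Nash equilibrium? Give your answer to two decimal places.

The effective private return per unit is now 2.1 × 4.05 / 7 = 1.2150 > 1, so every player's dominant strategy flips to full contribution.
At the Nash equilibrium everyone contributes 25. Group total payoff = 2.1 × 4.05 × 175 = 1488.38.

1488.38 dollars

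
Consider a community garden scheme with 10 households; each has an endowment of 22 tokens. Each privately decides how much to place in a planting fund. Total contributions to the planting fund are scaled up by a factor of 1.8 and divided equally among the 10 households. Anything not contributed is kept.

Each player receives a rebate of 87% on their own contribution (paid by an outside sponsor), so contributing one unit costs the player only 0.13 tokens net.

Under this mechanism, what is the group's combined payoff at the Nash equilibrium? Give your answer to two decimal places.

587.40 tokens

Under the mechanism each unit contributed yields (1.8/10) / 0.13 = 1.3846 back to its contributor per unit of net cost, which exceeds 1, making full contribution the dominant choice for everyone.
So the Nash equilibrium is full contribution by all 10; the group earns 10 × (22 × 0.87 + 1.8 × 22) = 587.40.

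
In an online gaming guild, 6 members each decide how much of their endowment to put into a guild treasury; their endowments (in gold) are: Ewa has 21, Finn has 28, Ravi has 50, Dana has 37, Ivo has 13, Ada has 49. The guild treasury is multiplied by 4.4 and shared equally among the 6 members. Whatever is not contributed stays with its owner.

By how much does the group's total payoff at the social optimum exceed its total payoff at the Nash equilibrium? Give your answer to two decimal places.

673.20 gold

The private return per contributed unit is 4.4/6 = 0.7333 < 1 for every player regardless of endowment, so the Nash equilibrium is zero contribution and the group total is Σ E_j = 21 + 28 + 50 + 37 + 13 + 49 = 198.
Each contributed unit returns 4.400 to the group, so the social optimum is full contribution by everyone: group total = 4.400 × 198 = 871.20.
Efficiency loss = (4.400 − 1) × 198 = 673.20.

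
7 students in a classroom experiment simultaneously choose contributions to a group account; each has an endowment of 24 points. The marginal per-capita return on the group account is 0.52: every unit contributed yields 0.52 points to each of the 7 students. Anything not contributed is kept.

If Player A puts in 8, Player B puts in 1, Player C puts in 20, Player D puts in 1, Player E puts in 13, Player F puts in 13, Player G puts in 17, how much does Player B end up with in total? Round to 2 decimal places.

60.96 points

Total contributed: 8 + 1 + 20 + 1 + 13 + 13 + 17 = 73.
Each receives 0.52 × 73 = 37.96 from the group account.
Player B keeps 24 − 1 = 23, so Player B's payoff is 23 + 37.96 = 60.96.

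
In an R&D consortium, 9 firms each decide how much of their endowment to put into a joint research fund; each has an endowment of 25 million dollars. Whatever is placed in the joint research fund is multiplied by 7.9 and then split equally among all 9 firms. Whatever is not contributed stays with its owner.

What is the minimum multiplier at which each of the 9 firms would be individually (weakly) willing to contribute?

A contributed unit returns (multiplier)/9 to its contributor.
This reaches 1 exactly when the multiplier is 9.

9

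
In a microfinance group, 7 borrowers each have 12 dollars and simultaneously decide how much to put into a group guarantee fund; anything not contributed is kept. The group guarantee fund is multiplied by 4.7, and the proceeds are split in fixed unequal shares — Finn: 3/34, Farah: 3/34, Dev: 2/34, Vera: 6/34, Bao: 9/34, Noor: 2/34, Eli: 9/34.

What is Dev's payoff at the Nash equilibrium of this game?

18.64 dollars

A player with share s gets back 4.7·s per unit contributed, so full contribution is dominant for anyone with s > 1/4.7 = 0.2128 and zero contribution is dominant for anyone below.
Bao and Eli are above the threshold, contributing 12 each; the remaining 5 contribute 0. Total contributed: 24.
Dev keeps 12 and receives 4.7 × 24 × 2/34 = 6.64 from the group guarantee fund, for a payoff of 18.64.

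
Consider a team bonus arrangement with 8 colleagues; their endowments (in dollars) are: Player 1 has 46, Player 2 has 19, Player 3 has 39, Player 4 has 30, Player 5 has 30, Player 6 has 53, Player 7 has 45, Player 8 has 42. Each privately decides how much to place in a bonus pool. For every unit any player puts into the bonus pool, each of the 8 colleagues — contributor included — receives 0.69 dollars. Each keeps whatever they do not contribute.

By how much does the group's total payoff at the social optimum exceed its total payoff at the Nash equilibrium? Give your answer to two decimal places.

The private return per contributed unit is 0.69 < 1 for everyone, so the Nash equilibrium is zero contribution and the group total is Σ E_j = 46 + 19 + 39 + 30 + 30 + 53 + 45 + 42 = 304.
Each contributed unit returns 5.520 to the group, so the social optimum is full contribution by everyone: group total = 5.520 × 304 = 1678.08.
Efficiency loss = (5.520 − 1) × 304 = 1374.08.

1374.08 dollars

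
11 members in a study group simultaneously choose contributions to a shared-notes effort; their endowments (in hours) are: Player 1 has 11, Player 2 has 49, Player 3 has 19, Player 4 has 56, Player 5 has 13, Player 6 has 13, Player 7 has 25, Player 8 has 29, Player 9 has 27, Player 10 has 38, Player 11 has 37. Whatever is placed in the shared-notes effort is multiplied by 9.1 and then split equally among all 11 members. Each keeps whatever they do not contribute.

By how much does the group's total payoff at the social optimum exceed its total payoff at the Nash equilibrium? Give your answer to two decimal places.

2567.70 hours

The private return per contributed unit is 9.1/11 = 0.8273 < 1 for every player regardless of endowment, so the Nash equilibrium is zero contribution and the group total is Σ E_j = 11 + 49 + 19 + 56 + 13 + 13 + 25 + 29 + 27 + 38 + 37 = 317.
Each contributed unit returns 9.100 to the group, so the social optimum is full contribution by everyone: group total = 9.100 × 317 = 2884.70.
Efficiency loss = (9.100 − 1) × 317 = 2567.70.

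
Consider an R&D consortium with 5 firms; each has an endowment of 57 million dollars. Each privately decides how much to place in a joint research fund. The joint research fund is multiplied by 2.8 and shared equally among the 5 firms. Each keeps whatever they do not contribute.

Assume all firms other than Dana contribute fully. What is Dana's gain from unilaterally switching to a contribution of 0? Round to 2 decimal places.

Switching from a contribution of 57 to 0 lets Dana keep an extra 57 million dollars, but lowers the joint research fund by 57, which costs Dana their own share of that drop: 2.8/5 × 57 = 31.92.
Net gain = 57 − 31.92 = 25.08. The private return per contributed unit (0.5600) is below 1, so free-riding is indeed the best response regardless of what the others do.

25.08 million dollars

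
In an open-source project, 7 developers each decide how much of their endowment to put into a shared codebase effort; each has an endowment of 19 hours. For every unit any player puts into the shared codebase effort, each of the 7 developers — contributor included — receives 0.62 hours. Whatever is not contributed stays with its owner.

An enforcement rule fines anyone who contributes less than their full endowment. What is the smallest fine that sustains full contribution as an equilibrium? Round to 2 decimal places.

7.22 hours

Given the others contribute fully, the best deviation is to contribute 0 (any partial contribution still incurs the fine and gives up units whose private return 0.62 is below 1).
Deviating from 19 to 0 saves 19 hours but forfeits the deviator's share of the drop in the shared codebase effort: 0.62 × 19 = 11.78.
So the deviation gain is 19 − 11.78 = 7.22, and the fine must be at least 7.22 hours to wipe it out.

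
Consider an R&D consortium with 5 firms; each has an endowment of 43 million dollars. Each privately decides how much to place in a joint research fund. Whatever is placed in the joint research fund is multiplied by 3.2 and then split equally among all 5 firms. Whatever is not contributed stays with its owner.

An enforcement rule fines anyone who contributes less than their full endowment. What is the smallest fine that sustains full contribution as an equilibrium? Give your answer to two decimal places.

15.48 million dollars

Given the others contribute fully, the best deviation is to contribute 0 (any partial contribution still incurs the fine and gives up units whose private return 0.6400 is below 1).
Deviating from 43 to 0 saves 43 million dollars but forfeits the deviator's share of the drop in the joint research fund: 3.2/5 × 43 = 27.52.
So the deviation gain is 43 − 27.52 = 15.48, and the fine must be at least 15.48 million dollars to wipe it out.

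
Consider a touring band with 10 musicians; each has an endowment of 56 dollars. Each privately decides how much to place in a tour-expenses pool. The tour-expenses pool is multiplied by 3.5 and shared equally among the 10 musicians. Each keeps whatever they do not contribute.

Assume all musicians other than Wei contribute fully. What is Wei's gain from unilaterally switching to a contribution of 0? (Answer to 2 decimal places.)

36.40 dollars

Switching from a contribution of 56 to 0 lets Wei keep an extra 56 dollars, but lowers the tour-expenses pool by 56, which costs Wei their own share of that drop: 3.5/10 × 56 = 19.60.
Net gain = 56 − 19.60 = 36.40. The private return per contributed unit (0.3500) is below 1, so free-riding is indeed the best response regardless of what the others do.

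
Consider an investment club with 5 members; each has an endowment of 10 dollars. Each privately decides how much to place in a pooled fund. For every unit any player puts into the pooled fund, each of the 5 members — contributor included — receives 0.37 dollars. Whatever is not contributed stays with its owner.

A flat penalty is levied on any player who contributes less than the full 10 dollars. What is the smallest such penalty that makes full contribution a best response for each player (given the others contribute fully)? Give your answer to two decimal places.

6.30 dollars

Given the others contribute fully, the best deviation is to contribute 0 (any partial contribution still incurs the fine and gives up units whose private return 0.37 is below 1).
Deviating from 10 to 0 saves 10 dollars but forfeits the deviator's share of the drop in the pooled fund: 0.37 × 10 = 3.70.
So the deviation gain is 10 − 3.70 = 6.30, and the fine must be at least 6.30 dollars to wipe it out.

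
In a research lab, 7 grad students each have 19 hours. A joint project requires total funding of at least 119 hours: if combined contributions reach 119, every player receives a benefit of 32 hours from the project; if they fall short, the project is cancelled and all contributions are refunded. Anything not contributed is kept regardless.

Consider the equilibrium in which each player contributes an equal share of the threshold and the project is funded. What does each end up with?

Equal share of the threshold: 119/7 = 17.
At this profile no one gains by cutting their contribution: any cut drops the total below 119, the project is cancelled, contributions are refunded, and the deviator ends with 19, which is less than 19 − 17 + 32 = 34. Contributing more than 17 just wastes the excess. So contributing exactly 17 is a best response.
Each player's payoff: 19 − 17 + 32 = 34.

34 hours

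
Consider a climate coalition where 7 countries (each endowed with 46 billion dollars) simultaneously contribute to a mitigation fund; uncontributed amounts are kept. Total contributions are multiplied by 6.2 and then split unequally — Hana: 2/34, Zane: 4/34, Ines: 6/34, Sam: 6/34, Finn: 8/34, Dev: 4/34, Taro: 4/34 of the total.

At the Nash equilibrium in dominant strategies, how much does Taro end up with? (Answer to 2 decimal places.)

146.66 billion dollars

For player j, contributing a unit is worthwhile iff 6.2 × (j's share) ≥ 1, i.e. iff j's share is at least 0.1613.
The shares above 0.1613 belong to Ines, Sam and Finn, contributing 46 each; the remaining 4 contribute 0. Total contributed: 138.
Taro keeps 46 and receives 6.2 × 138 × 4/34 = 100.66 from the mitigation fund, for a payoff of 146.66.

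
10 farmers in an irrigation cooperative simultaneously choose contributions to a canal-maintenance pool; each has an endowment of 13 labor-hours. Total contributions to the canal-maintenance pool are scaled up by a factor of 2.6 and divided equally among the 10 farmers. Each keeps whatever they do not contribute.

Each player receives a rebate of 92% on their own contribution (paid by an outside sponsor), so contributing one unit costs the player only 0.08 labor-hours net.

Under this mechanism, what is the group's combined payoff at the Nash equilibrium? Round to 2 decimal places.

Under the mechanism each unit contributed yields (2.6/10) / 0.08 = 3.2500 back to its contributor per unit of net cost, which exceeds 1, making full contribution the dominant choice for everyone.
At the Nash equilibrium everyone contributes 13. Group total payoff = 10 × (13 × 0.92 + 2.6 × 13) = 457.60.

457.60 labor-hours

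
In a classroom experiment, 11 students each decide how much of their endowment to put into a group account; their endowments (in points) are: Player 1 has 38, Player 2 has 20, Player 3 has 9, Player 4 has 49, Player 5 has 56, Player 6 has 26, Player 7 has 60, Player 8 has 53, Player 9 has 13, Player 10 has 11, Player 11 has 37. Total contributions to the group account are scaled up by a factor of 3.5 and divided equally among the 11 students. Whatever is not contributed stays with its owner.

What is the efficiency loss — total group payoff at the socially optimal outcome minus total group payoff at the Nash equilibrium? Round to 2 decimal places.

The private return per contributed unit is 3.5/11 = 0.3182 < 1 for every player regardless of endowment, so the Nash equilibrium is zero contribution and the group total is Σ E_j = 38 + 20 + 9 + 49 + 56 + 26 + 60 + 53 + 13 + 11 + 37 = 372.
Each contributed unit returns 3.500 to the group, so the social optimum is full contribution by everyone: group total = 3.500 × 372 = 1302.00.
Efficiency loss = (3.500 − 1) × 372 = 930.00.

930.00 points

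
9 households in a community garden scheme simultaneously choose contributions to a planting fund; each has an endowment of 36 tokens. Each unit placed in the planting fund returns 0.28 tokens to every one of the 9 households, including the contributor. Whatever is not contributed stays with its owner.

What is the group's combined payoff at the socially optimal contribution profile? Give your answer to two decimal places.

Each contributed unit returns 2.520 to the group as a whole (0.28 to each of 9 players), which exceeds 1, so the social optimum is full contribution: group total = 2.520 × 324 = 816.48.

816.48 tokens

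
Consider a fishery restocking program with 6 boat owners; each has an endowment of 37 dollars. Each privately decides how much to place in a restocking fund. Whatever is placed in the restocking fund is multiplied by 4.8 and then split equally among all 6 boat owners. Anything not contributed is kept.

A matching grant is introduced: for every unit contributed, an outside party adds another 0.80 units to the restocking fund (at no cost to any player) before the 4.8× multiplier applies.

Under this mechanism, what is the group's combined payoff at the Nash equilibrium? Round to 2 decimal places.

1918.08 dollars

With the mechanism, a contributed unit returns 4.8 × 1.80 / 6 = 1.4400 per unit of net cost to the contributor — now above 1 — so contributing fully is weakly dominant for every player.
At the Nash equilibrium everyone contributes 37. Group total payoff = 4.8 × 1.80 × 222 = 1918.08.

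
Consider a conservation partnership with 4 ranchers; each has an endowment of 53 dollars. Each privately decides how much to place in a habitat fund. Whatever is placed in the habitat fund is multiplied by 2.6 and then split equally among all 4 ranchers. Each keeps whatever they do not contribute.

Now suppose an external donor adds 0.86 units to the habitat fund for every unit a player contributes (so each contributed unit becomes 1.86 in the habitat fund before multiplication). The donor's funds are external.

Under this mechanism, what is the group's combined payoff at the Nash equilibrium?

With the mechanism, a contributed unit returns 2.6 × 1.86 / 4 = 1.2090 per unit of net cost to the contributor — now above 1 — so contributing fully is weakly dominant for every player.
So the Nash equilibrium is full contribution by all 4; the group earns 2.6 × 1.86 × 212 = 1025.23.

1025.23 dollars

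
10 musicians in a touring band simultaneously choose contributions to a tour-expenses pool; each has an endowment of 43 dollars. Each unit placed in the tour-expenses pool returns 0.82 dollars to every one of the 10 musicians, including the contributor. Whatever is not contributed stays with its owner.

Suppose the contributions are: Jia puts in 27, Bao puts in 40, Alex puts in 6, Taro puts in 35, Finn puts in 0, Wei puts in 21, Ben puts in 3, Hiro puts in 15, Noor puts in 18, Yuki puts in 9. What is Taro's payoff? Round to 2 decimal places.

Total contributed: 27 + 40 + 6 + 35 + 0 + 21 + 3 + 15 + 18 + 9 = 174.
Each receives 0.82 × 174 = 142.68 from the tour-expenses pool.
Taro keeps 43 − 35 = 8, so Taro's payoff is 8 + 142.68 = 150.68.

150.68 dollars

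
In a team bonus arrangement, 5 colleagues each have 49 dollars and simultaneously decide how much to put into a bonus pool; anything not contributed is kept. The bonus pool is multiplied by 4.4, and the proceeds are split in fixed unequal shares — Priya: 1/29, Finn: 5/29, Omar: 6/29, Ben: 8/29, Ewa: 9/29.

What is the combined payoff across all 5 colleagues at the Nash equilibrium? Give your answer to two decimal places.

578.20 dollars

Each unit j contributes comes back to j as 4.4 × (j's share), so j prefers to contribute only if that share exceeds 1/4.4 = 0.2273; otherwise keeping the unit dominates.
Ben and Ewa are above the threshold, contributing 49 each; the remaining 3 contribute 0. Total contributed: 98.
The bonus pool pays out 4.4 × 98 = 431.20 in total (split across the unequal shares, but the aggregate is all that matters for the group sum).
The 3 free-riders keep 49 each, adding 147. Group total = 147 + 431.20 = 578.20.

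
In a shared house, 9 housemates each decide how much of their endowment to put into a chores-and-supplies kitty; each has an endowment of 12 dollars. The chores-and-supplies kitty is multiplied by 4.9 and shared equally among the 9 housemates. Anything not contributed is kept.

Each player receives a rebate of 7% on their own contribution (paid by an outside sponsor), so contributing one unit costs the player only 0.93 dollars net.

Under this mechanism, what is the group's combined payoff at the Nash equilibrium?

Even with the mechanism, each unit contributed returns only (4.9/9) / 0.93 = 0.5854 per unit of net cost, so contributing nothing is still dominant.
Everyone keeps their endowment and the group total is 9 × 12 = 108.

108.00 dollars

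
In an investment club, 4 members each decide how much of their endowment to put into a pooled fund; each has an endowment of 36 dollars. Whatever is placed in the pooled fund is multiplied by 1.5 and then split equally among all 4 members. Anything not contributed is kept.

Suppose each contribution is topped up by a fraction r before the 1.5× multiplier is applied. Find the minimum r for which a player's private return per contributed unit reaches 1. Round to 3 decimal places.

With matching at rate r, one contributed unit becomes (1 + r) in the pooled fund and returns 1.5 × (1 + r) / 4 to the contributor.
Setting this equal to 1: 1 + r = 4/1.5 = 2.6667.
So the minimum matching rate is r = 2.6667 − 1 = 1.667.

1.667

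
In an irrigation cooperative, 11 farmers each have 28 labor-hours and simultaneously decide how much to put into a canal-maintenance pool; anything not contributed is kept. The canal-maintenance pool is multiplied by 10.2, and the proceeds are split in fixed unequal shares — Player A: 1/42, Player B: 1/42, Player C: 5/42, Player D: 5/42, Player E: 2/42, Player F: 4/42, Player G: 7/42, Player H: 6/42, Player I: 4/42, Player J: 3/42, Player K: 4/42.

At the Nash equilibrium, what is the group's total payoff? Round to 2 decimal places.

A player with share s gets back 10.2·s per unit contributed, so full contribution is dominant for anyone with s > 1/10.2 = 0.0980 and zero contribution is dominant for anyone below.
Player C, Player D, Player G and Player H clear that bar, contributing 28 each; the remaining 7 contribute 0. Total contributed: 112.
The canal-maintenance pool pays out 10.2 × 112 = 1142.40 in total (split across the unequal shares, but the aggregate is all that matters for the group sum).
The 7 free-riders keep 28 each, adding 196. Group total = 196 + 1142.40 = 1338.40.

1338.40 labor-hours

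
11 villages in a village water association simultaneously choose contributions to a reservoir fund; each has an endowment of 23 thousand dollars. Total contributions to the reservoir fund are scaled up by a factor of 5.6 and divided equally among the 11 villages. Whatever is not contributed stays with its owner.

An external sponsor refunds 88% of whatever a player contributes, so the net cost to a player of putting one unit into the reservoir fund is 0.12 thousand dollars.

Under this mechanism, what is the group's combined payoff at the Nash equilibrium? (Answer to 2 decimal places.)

1639.44 thousand dollars

With the mechanism, a contributed unit returns (5.6/11) / 0.12 = 4.2424 per unit of net cost to the contributor — now above 1 — so contributing fully is weakly dominant for every player.
So the Nash equilibrium is full contribution by all 11; the group earns 11 × (23 × 0.88 + 5.6 × 23) = 1639.44.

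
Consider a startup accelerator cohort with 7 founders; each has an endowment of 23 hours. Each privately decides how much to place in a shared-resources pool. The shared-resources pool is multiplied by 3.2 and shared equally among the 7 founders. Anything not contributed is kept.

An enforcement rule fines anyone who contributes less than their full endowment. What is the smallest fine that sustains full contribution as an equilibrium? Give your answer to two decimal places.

12.49 hours

Given the others contribute fully, the best deviation is to contribute 0 (any partial contribution still incurs the fine and gives up units whose private return 0.4571 is below 1).
Deviating from 23 to 0 saves 23 hours but forfeits the deviator's share of the drop in the shared-resources pool: 3.2/7 × 23 = 10.51.
So the deviation gain is 23 − 10.51 = 12.49, and the fine must be at least 12.49 hours to wipe it out.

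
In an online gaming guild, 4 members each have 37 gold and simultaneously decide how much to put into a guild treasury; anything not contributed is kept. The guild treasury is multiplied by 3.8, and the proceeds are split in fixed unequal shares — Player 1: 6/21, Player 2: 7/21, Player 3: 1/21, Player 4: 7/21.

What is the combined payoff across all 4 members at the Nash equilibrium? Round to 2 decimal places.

For player j, contributing a unit is worthwhile iff 3.8 × (j's share) ≥ 1, i.e. iff j's share is at least 0.2632.
The shares above 0.2632 belong to Player 1, Player 2 and Player 4, contributing 37 each; the remaining 1 contribute 0. Total contributed: 111.
The guild treasury pays out 3.8 × 111 = 421.80 in total (split across the unequal shares, but the aggregate is all that matters for the group sum).
The 1 free-riders keep 37 each, adding 37. Group total = 37 + 421.80 = 458.80.

458.80 gold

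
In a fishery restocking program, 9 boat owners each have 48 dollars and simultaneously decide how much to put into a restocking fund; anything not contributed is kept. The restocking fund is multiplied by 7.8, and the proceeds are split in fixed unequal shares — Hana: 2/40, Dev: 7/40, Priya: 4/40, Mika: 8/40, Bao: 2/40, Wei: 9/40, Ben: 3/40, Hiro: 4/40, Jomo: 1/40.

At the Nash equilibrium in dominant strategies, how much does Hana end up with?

Player j's private return per contributed unit is 7.8 × (j's share). Contributing is weakly dominant for j when that share is at least 1/7.8 = 0.1282, and contributing 0 is dominant otherwise.
Dev, Mika and Wei are above the threshold, contributing 48 each; the remaining 6 contribute 0. Total contributed: 144.
Hana keeps 48 and receives 7.8 × 144 × 2/40 = 56.16 from the restocking fund, for a payoff of 104.16.

104.16 dollars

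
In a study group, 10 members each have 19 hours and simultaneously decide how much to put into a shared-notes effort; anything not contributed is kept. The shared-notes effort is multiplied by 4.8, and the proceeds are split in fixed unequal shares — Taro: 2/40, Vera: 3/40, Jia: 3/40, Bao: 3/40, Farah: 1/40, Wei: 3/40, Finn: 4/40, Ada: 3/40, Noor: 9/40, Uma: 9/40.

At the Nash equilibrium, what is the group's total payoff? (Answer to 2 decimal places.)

334.40 hours

Each unit j contributes comes back to j as 4.8 × (j's share), so j prefers to contribute only if that share exceeds 1/4.8 = 0.2083; otherwise keeping the unit dominates.
Noor and Uma are above the threshold, contributing 19 each; the remaining 8 contribute 0. Total contributed: 38.
The shared-notes effort pays out 4.8 × 38 = 182.40 in total (split across the unequal shares, but the aggregate is all that matters for the group sum).
The 8 free-riders keep 19 each, adding 152. Group total = 152 + 182.40 = 334.40.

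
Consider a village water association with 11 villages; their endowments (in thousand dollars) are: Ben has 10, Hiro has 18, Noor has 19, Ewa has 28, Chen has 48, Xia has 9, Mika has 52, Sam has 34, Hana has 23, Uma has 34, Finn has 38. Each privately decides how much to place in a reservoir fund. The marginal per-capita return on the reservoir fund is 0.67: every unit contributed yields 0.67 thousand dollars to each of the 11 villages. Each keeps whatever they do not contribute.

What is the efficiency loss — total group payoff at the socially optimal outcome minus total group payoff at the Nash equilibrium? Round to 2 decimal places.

The private return per contributed unit is 0.67 < 1 for everyone, so the Nash equilibrium is zero contribution and the group total is Σ E_j = 10 + 18 + 19 + 28 + 48 + 9 + 52 + 34 + 23 + 34 + 38 = 313.
Each contributed unit returns 7.370 to the group, so the social optimum is full contribution by everyone: group total = 7.370 × 313 = 2306.81.
Efficiency loss = (7.370 − 1) × 313 = 1993.81.

1993.81 thousand dollars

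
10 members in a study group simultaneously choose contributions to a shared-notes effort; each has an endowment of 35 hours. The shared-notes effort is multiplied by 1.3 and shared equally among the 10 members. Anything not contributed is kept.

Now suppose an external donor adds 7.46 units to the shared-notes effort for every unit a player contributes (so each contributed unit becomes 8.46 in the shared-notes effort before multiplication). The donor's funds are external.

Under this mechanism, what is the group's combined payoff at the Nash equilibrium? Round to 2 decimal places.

Under the mechanism each unit contributed yields 1.3 × 8.46 / 10 = 1.0998 back to its contributor per unit of net cost, which exceeds 1, making full contribution the dominant choice for everyone.
So the Nash equilibrium is full contribution by all 10; the group earns 1.3 × 8.46 × 350 = 3849.30.

3849.30 hours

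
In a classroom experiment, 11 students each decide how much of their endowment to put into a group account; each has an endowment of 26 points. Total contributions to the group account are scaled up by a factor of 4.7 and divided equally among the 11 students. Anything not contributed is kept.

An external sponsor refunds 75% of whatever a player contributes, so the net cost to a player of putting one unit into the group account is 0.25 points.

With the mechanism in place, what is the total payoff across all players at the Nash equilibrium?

1558.70 points

The effective private return per unit is now (4.7/11) / 0.25 = 1.7091 > 1, so every player's dominant strategy flips to full contribution.
So the Nash equilibrium is full contribution by all 11; the group earns 11 × (26 × 0.75 + 4.7 × 26) = 1558.70.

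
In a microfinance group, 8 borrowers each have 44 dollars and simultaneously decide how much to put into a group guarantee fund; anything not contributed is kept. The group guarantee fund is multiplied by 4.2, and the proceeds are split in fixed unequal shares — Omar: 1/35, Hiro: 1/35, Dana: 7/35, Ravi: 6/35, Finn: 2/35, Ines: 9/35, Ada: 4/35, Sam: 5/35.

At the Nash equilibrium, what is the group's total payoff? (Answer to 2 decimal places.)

Player j's private return per contributed unit is 4.2 × (j's share). Contributing is weakly dominant for j when that share is at least 1/4.2 = 0.2381, and contributing 0 is dominant otherwise.
The only share above 0.2381 is Ines's 9/35, contributing 44; the remaining 7 contribute 0. Total contributed: 44.
The group guarantee fund pays out 4.2 × 44 = 184.80 in total (split across the unequal shares, but the aggregate is all that matters for the group sum).
The 7 free-riders keep 44 each, adding 308. Group total = 308 + 184.80 = 492.80.

492.80 dollars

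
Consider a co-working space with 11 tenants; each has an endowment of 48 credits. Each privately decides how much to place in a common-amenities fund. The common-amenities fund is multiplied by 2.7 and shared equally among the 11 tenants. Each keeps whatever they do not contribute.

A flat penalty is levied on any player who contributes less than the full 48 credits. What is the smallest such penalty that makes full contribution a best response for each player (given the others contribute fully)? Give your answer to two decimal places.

36.22 credits

Given the others contribute fully, the best deviation is to contribute 0 (any partial contribution still incurs the fine and gives up units whose private return 0.2455 is below 1).
Deviating from 48 to 0 saves 48 credits but forfeits the deviator's share of the drop in the common-amenities fund: 2.7/11 × 48 = 11.78.
So the deviation gain is 48 − 11.78 = 36.22, and the fine must be at least 36.22 credits to wipe it out.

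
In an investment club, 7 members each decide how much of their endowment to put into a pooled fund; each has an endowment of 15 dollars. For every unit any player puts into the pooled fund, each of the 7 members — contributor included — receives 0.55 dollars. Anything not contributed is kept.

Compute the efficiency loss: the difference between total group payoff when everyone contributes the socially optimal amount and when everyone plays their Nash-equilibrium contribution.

The private return per contributed unit is 0.55 < 1, so contributing 0 is dominant for every player. At the Nash equilibrium everyone keeps their 15, and the group total is 7 × 15 = 105.
Each contributed unit returns 3.850 to the group as a whole (0.55 to each of 7 players), which exceeds 1, so the social optimum is full contribution: group total = 3.850 × 105 = 404.25.
Efficiency loss = 404.25 − 105 = 299.25.

299.25 dollars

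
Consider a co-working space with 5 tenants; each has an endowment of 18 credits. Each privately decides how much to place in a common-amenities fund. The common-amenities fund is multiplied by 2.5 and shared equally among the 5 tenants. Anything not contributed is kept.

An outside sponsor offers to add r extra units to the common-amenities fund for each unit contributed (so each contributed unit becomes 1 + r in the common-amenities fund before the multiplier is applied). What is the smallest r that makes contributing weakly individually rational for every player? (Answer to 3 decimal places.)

1.000

With matching at rate r, one contributed unit becomes (1 + r) in the common-amenities fund and returns 2.5 × (1 + r) / 5 to the contributor.
Setting this equal to 1: 1 + r = 5/2.5 = 2.0000.
So the minimum matching rate is r = 2.0000 − 1 = 1.000.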